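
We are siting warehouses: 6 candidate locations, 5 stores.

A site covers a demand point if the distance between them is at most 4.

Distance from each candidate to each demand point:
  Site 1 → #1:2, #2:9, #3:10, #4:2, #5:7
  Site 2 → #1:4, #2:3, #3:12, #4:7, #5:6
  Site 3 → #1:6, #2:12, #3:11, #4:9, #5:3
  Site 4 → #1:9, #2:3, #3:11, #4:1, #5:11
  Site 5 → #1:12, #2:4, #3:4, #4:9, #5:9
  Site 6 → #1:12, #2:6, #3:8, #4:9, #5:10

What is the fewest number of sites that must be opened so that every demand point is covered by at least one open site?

3

Coverage sets (demand points within 4 of each site):
  Site 1: {#1, #4}
  Site 2: {#1, #2}
  Site 3: {#5}
  Site 4: {#2, #4}
  Site 5: {#2, #3}
  Site 6: {}
No 2 sites suffice: every size-2 union leaves at least one demand point uncovered.
But {Site 1, Site 3, Site 5} covers everything, so the minimum is 3.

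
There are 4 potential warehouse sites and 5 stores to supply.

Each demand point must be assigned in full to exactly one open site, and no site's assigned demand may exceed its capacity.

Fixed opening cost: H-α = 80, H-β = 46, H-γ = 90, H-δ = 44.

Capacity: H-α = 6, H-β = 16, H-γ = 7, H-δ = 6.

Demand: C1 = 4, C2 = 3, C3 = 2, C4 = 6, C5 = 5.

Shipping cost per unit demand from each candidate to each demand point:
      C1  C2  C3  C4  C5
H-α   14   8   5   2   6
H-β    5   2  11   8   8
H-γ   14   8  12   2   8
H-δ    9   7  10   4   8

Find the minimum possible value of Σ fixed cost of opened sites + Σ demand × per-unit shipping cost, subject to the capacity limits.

202

Open {H-β, H-δ}; cheapest assignment that respects the capacities:
  H-β (cap 16, load 14): C1, C2, C3, C5 — cost 4×5 + 3×2 + 2×11 + 5×8 = 88
  H-δ (cap 6, load 6): C4 — cost 6×4 = 24
  Shipping 112, fixed 90 → total 202.
  Any other capacity-feasible assignment to {H-β, H-δ} ships for at least 112.
Compare {H-α, H-β}: its best feasible assignment gives total 226.
Compare {H-β, H-γ}: its best feasible assignment gives total 236.
Every other set of open sites that can feasibly serve all demand totals ≥ 226 even under its best assignment. Minimum: 202.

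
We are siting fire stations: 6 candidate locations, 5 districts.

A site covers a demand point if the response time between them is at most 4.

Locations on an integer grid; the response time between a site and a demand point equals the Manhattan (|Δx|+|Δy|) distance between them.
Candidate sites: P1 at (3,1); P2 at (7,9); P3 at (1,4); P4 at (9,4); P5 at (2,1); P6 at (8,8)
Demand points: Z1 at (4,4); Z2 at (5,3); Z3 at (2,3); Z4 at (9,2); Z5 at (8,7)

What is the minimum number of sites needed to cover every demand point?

Coverage sets (demand points within 4 of each site):
  P1: {Z1, Z2, Z3}
  P2: {Z5}
  P3: {Z1, Z3}
  P4: {Z4, Z5}
  P5: {Z3}
  P6: {Z5}
No single site covers all 5 demand points.
But {P1, P4} covers everything, so the minimum is 2.

2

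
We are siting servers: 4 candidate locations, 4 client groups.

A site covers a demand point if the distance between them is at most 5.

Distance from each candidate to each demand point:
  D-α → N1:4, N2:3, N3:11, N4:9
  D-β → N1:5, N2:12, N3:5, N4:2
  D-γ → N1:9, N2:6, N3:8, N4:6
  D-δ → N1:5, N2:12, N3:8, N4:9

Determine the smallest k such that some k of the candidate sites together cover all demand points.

2

Coverage sets (demand points within 5 of each site):
  D-α: {N1, N2}
  D-β: {N1, N3, N4}
  D-γ: {}
  D-δ: {N1}
No single site covers all 4 demand points.
But {D-α, D-β} covers everything, so the minimum is 2.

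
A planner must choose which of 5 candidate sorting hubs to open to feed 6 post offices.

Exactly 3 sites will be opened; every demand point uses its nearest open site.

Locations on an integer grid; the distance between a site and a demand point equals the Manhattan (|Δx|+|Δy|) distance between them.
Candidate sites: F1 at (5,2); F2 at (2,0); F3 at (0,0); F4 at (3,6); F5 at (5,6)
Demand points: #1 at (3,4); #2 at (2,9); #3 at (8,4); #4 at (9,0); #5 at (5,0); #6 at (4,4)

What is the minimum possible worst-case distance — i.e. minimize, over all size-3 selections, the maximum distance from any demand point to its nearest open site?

Open {F1, F2, F4}.
  Farthest demand point is #4 at distance 6 (to F1); all others are ≤ 6.
With {F1, F2, F5} the worst case is 6.
With {F1, F3, F4} the worst case is 6.
No size-3 selection achieves below 6.

6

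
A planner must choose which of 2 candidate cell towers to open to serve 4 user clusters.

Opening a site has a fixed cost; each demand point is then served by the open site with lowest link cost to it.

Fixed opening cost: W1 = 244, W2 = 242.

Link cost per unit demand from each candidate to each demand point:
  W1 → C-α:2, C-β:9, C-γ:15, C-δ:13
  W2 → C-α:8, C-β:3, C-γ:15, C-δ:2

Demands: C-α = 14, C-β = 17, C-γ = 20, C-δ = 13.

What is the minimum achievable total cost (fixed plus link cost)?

731

Open {W2}: assign each demand point to its cheapest open site.
  C-α→W2 14×8=112, C-β→W2 17×3=51, C-γ→W2 20×15=300, C-δ→W2 13×2=26
  link cost 489, fixed 242 → total 731.
Compare {W1, W2}: link cost 405 + fixed 486 = 891.
Compare {W1}: link cost 650 + fixed 244 = 894.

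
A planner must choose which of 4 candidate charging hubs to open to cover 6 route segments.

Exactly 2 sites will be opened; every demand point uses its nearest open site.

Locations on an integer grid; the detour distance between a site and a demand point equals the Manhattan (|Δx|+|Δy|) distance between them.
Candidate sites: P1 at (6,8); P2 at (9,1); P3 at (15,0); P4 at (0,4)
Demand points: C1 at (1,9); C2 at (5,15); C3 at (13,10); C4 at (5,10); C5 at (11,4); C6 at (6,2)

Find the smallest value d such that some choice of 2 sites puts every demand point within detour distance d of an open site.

Open {P1, P2}.
  Farthest demand point is C3 at detour distance 9 (to P1); all others are ≤ 9.
With {P1, P3} the worst case is 9.
With {P1, P4} the worst case is 9.
No size-2 selection achieves below 9.

9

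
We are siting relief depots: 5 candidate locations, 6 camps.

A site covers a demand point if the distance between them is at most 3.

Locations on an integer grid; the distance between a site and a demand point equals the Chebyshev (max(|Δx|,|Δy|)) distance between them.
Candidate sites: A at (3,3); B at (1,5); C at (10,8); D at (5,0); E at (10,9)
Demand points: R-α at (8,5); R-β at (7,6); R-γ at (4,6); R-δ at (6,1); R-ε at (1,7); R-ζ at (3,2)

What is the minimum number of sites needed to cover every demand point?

3

Coverage sets (demand points within 3 of each site):
  A: {R-γ, R-δ, R-ζ}
  B: {R-γ, R-ε, R-ζ}
  C: {R-α, R-β}
  D: {R-δ, R-ζ}
  E: {R-β}
No 2 sites suffice: every size-2 union leaves at least one demand point uncovered.
But {A, B, C} covers everything, so the minimum is 3.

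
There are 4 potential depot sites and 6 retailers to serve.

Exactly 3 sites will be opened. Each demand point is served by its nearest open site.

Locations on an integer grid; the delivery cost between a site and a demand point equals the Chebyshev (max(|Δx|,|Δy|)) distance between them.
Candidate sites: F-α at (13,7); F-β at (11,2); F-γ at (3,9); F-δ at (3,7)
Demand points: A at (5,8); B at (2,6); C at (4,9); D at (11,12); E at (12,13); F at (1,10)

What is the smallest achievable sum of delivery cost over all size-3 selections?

Open {F-α, F-γ, F-δ}.
  A→F-γ 2, B→F-δ 1, C→F-γ 1, D→F-α 5, E→F-α 6, F→F-γ 2  ⇒ total 17.
Compare {F-α, F-β, F-γ}: total 19.
Compare {F-α, F-β, F-δ}: total 19.
No size-3 selection does better; minimum is 17.

17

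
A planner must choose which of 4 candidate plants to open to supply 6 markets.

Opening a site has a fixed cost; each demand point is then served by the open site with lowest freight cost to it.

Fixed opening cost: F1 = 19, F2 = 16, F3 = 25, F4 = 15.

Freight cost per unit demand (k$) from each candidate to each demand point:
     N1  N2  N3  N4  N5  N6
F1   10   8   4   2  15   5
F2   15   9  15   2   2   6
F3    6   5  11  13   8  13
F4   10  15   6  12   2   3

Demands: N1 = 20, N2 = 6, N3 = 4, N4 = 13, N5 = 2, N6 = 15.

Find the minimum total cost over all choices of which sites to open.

300

Open {F1, F3, F4}: assign each demand point to its cheapest open site.
  N1→F3 20×6=120, N2→F3 6×5=30, N3→F1 4×4=16, N4→F1 13×2=26, N5→F4 2×2=4, N6→F4 15×3=45
  freight cost 241, fixed 59 → total 300.
Compare {F2, F3, F4}: freight cost 249 + fixed 56 = 305.
Compare {F1, F2, F3, F4}: freight cost 241 + fixed 75 = 316.
Compare {F1, F3}: freight cost 283 + fixed 44 = 327.
All other subsets cost ≥ 305. Minimum total cost: 300.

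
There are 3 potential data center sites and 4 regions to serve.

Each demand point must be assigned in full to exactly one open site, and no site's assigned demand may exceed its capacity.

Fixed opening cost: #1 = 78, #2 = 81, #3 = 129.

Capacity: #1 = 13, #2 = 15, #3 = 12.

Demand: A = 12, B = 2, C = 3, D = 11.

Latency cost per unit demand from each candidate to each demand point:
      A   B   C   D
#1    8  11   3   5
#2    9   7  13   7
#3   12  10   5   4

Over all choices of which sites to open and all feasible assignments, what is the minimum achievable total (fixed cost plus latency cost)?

Open {#1, #2}; cheapest assignment that respects the capacities:
  #1 (cap 13, load 13): B, D — cost 2×11 + 11×5 = 77
  #2 (cap 15, load 15): A, C — cost 12×9 + 3×13 = 147
  Shipping 224, fixed 159 → total 383.
  Any other capacity-feasible assignment to {#1, #2} ships for at least 224.
Compare {#1, #2, #3}: its best feasible assignment gives total 463.
Every other set of open sites that can feasibly serve all demand totals ≥ 463 even under its best assignment. Minimum: 383.

383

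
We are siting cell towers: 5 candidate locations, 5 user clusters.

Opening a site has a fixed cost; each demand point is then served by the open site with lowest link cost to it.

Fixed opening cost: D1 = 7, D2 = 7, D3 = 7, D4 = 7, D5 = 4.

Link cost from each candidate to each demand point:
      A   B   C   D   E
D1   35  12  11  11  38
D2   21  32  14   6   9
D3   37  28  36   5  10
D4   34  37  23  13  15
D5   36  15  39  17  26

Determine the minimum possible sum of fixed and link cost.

73

Open {D1, D2}: assign each demand point to its cheapest open site.
  A→D2 21, B→D1 12, C→D1 11, D→D2 6, E→D2 9
  link cost 59, fixed 14 → total 73.
Compare {D2, D5}: link cost 65 + fixed 11 = 76.
Compare {D1, D2, D5}: link cost 59 + fixed 18 = 77.
Compare {D1, D2, D3}: link cost 58 + fixed 21 = 79.
All other subsets cost ≥ 76. Minimum total cost: 73.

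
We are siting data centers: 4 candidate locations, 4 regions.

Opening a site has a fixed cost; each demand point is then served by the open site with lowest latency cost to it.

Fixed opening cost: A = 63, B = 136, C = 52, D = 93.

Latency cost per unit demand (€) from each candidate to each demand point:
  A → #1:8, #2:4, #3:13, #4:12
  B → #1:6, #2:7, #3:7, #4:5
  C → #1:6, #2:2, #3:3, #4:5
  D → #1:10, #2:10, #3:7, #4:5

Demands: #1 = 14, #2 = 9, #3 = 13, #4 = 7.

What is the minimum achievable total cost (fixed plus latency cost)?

228

Open {C}: assign each demand point to its cheapest open site.
  #1→C 14×6=84, #2→C 9×2=18, #3→C 13×3=39, #4→C 7×5=35
  latency cost 176, fixed 52 → total 228.
Compare {A, C}: latency cost 176 + fixed 115 = 291.
Compare {C, D}: latency cost 176 + fixed 145 = 321.
Compare {B, C}: latency cost 176 + fixed 188 = 364.
All other subsets cost ≥ 291. Minimum total cost: 228.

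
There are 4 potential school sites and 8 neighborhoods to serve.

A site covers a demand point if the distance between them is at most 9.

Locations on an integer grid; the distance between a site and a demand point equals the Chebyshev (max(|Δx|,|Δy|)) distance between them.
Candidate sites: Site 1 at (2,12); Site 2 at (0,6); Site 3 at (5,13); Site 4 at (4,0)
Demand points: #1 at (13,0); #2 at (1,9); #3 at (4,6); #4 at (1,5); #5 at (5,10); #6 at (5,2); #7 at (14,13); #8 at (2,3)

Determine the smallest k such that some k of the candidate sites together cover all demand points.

Coverage sets (demand points within 9 of each site):
  Site 1: {#2, #3, #4, #5, #8}
  Site 2: {#2, #3, #4, #5, #6, #8}
  Site 3: {#2, #3, #4, #5, #7}
  Site 4: {#1, #2, #3, #4, #6, #8}
No single site covers all 8 demand points.
But {Site 3, Site 4} covers everything, so the minimum is 2.

2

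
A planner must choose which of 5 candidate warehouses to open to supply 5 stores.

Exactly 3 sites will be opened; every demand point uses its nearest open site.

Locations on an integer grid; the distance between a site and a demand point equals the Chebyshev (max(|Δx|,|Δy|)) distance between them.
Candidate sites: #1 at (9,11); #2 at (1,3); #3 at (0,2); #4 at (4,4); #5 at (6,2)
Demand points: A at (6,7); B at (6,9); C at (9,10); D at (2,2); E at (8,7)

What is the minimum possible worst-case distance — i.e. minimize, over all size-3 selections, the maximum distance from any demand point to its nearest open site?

Open {#1, #2, #3}.
  Farthest demand point is A at distance 4 (to #1); all others are ≤ 4.
With {#1, #2, #4} the worst case is 4.
With {#1, #2, #5} the worst case is 4.
No size-3 selection achieves below 4.

4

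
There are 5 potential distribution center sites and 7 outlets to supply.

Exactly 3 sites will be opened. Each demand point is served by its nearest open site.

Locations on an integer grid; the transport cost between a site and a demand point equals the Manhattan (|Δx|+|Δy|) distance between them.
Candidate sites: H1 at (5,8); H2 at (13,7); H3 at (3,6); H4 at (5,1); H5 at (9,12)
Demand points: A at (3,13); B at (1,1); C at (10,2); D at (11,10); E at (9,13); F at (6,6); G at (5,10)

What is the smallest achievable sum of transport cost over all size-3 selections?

Open {H1, H4, H5}.
  A→H1 7, B→H4 4, C→H4 6, D→H5 4, E→H5 1, F→H1 3, G→H1 2  ⇒ total 27.
Compare {H3, H4, H5}: total 31.
Compare {H2, H4, H5}: total 34.
No size-3 selection does better; minimum is 27.

27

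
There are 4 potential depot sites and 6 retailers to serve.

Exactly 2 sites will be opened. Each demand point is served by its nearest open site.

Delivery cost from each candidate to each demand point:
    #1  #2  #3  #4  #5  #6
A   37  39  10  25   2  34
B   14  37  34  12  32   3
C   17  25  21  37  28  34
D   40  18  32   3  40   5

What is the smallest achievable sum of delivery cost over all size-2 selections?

75

Open {A, D}.
  #1→A 37, #2→D 18, #3→A 10, #4→D 3, #5→A 2, #6→D 5  ⇒ total 75.
Compare {A, B}: total 78.
Compare {C, D}: total 92.
No size-2 selection does better; minimum is 75.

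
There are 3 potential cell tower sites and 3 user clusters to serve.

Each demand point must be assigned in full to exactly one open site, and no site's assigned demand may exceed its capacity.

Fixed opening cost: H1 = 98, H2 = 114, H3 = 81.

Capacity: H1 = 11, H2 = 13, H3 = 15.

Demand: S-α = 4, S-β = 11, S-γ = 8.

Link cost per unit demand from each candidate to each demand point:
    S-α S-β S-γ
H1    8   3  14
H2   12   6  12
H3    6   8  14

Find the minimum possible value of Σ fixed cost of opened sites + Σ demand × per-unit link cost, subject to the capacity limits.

348

Open {H1, H3}; cheapest assignment that respects the capacities:
  H1 (cap 11, load 11): S-β — cost 11×3 = 33
  H3 (cap 15, load 12): S-α, S-γ — cost 4×6 + 8×14 = 136
  Shipping 169, fixed 179 → total 348.
  Any other capacity-feasible assignment to {H1, H3} ships for at least 169.
Compare {H1, H2}: its best feasible assignment gives total 389.
Compare {H2, H3}: its best feasible assignment gives total 397.
Every other set of open sites that can feasibly serve all demand totals ≥ 389 even under its best assignment. Minimum: 348.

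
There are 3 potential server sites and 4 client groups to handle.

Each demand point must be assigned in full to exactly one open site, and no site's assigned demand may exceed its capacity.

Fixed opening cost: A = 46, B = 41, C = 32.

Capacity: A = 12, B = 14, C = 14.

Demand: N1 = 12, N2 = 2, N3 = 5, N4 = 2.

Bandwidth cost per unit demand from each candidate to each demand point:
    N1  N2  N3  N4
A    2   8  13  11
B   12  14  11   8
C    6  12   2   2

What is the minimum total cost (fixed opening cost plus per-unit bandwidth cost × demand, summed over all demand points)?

140

Open {A, C}; cheapest assignment that respects the capacities:
  A (cap 12, load 12): N1 — cost 12×2 = 24
  C (cap 14, load 9): N2, N3, N4 — cost 2×12 + 5×2 + 2×2 = 38
  Shipping 62, fixed 78 → total 140.
  Any other capacity-feasible assignment to {A, C} ships for at least 62.
Compare {A, B, C}: its best feasible assignment gives total 181.
Compare {A, B}: its best feasible assignment gives total 210.
Every other set of open sites that can feasibly serve all demand totals ≥ 181 even under its best assignment. Minimum: 140.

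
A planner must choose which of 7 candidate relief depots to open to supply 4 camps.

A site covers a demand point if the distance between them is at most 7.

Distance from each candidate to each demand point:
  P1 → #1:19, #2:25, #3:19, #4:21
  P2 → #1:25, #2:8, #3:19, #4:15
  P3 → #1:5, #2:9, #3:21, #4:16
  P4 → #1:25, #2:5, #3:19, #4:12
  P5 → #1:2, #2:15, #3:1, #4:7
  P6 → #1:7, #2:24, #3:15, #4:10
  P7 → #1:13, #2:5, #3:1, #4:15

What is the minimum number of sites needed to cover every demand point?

2

Coverage sets (demand points within 7 of each site):
  P1: {}
  P2: {}
  P3: {#1}
  P4: {#2}
  P5: {#1, #3, #4}
  P6: {#1}
  P7: {#2, #3}
No single site covers all 4 demand points.
But {P4, P5} covers everything, so the minimum is 2.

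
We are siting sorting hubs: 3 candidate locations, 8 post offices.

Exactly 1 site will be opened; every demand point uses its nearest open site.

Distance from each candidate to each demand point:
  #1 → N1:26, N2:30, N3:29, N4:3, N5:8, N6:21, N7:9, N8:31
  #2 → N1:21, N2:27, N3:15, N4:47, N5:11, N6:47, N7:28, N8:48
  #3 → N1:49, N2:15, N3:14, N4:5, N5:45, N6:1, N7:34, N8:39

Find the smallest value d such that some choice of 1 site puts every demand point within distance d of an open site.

Open {#1}.
  Farthest demand point is N8 at distance 31 (to #1); all others are ≤ 31.
With {#2} the worst case is 48.
With {#3} the worst case is 49.
No size-1 selection achieves below 31.

31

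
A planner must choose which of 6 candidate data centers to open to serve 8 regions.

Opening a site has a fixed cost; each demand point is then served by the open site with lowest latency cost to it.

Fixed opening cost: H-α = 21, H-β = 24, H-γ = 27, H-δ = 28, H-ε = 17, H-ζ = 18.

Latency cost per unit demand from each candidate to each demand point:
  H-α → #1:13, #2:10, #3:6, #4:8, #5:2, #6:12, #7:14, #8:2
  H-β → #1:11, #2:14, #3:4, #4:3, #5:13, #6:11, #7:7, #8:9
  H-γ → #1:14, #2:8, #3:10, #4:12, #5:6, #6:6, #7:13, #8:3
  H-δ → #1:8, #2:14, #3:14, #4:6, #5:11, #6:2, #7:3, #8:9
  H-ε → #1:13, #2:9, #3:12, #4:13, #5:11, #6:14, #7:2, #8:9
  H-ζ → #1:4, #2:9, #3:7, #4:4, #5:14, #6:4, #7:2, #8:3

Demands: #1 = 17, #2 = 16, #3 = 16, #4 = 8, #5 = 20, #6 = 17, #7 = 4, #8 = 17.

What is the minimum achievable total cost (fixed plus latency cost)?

507

Open {H-α, H-β, H-δ, H-ζ}: assign each demand point to its cheapest open site.
  #1→H-ζ 17×4=68, #2→H-ζ 16×9=144, #3→H-β 16×4=64, #4→H-β 8×3=24, #5→H-α 20×2=40, #6→H-δ 17×2=34, #7→H-ζ 4×2=8, #8→H-α 17×2=34
  latency cost 416, fixed 91 → total 507.
Compare {H-α, H-β, H-ζ}: latency cost 450 + fixed 63 = 513.
Compare {H-α, H-β, H-γ, H-δ, H-ζ}: latency cost 400 + fixed 118 = 518.
Compare {H-α, H-δ, H-ζ}: latency cost 456 + fixed 67 = 523.
All other subsets cost ≥ 513. Minimum total cost: 507.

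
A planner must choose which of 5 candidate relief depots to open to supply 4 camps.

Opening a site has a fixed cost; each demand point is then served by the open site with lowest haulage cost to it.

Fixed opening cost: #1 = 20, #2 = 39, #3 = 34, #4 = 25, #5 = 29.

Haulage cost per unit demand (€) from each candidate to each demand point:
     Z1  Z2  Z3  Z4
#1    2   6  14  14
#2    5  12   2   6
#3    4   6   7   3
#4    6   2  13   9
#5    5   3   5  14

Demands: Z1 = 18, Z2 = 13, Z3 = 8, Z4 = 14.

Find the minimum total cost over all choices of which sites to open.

238

Open {#1, #2, #3, #4}: assign each demand point to its cheapest open site.
  Z1→#1 18×2=36, Z2→#4 13×2=26, Z3→#2 8×2=16, Z4→#3 14×3=42
  haulage cost 120, fixed 118 → total 238.
Compare {#1, #3, #4}: haulage cost 160 + fixed 79 = 239.
Compare {#1, #3, #5}: haulage cost 157 + fixed 83 = 240.
Compare {#1, #2, #4}: haulage cost 162 + fixed 84 = 246.
All other subsets cost ≥ 239. Minimum total cost: 238.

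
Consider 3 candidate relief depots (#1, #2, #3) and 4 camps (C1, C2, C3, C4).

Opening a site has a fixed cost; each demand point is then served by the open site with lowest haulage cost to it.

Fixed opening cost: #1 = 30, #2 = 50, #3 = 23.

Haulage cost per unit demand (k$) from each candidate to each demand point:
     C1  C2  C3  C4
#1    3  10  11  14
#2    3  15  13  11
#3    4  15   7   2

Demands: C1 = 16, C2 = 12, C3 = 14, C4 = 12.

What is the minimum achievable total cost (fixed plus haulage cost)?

Open {#1, #3}: assign each demand point to its cheapest open site.
  C1→#1 16×3=48, C2→#1 12×10=120, C3→#3 14×7=98, C4→#3 12×2=24
  haulage cost 290, fixed 53 → total 343.
Compare {#3}: haulage cost 366 + fixed 23 = 389.
Compare {#1, #2, #3}: haulage cost 290 + fixed 103 = 393.
Compare {#2, #3}: haulage cost 350 + fixed 73 = 423.
All other subsets cost ≥ 389. Minimum total cost: 343.

343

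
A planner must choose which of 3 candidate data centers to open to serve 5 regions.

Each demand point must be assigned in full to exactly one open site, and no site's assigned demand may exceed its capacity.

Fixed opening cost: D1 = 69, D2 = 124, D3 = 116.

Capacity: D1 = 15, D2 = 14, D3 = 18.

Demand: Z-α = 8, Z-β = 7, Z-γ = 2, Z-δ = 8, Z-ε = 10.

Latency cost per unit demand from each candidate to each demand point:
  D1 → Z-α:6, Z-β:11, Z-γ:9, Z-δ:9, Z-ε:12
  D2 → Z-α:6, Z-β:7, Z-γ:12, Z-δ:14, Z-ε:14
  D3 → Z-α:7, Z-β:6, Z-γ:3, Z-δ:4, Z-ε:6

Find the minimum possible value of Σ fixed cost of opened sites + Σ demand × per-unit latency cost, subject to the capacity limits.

Open {D1, D2, D3}; cheapest assignment that respects the capacities:
  D1 (cap 15, load 10): Z-α, Z-γ — cost 8×6 + 2×9 = 66
  D2 (cap 14, load 7): Z-β — cost 7×7 = 49
  D3 (cap 18, load 18): Z-δ, Z-ε — cost 8×4 + 10×6 = 92
  Shipping 207, fixed 309 → total 516.
  Any other capacity-feasible assignment to {D1, D2, D3} ships for at least 207.
Total demand is 35 and no other set of sites has combined capacity ≥ 35, so {D1, D2, D3} is the only feasible choice of open sites. Minimum: 516.

516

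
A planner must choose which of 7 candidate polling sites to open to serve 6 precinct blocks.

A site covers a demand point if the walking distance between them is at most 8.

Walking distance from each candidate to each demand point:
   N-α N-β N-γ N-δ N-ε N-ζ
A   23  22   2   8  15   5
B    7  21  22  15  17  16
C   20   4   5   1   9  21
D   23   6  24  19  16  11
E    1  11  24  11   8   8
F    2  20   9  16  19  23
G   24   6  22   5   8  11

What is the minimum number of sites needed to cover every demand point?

2

Coverage sets (demand points within 8 of each site):
  A: {N-γ, N-δ, N-ζ}
  B: {N-α}
  C: {N-β, N-γ, N-δ}
  D: {N-β}
  E: {N-α, N-ε, N-ζ}
  F: {N-α}
  G: {N-β, N-δ, N-ε}
No single site covers all 6 demand points.
But {C, E} covers everything, so the minimum is 2.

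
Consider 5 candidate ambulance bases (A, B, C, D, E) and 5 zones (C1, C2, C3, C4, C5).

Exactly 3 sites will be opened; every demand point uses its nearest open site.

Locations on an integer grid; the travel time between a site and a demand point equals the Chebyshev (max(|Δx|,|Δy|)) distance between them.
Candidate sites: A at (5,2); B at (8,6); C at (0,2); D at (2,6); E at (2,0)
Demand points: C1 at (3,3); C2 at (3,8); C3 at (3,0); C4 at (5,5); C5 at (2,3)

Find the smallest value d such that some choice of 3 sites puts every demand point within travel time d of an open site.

Open {A, B, D}.
  Farthest demand point is C4 at travel time 3 (to A); all others are ≤ 3.
With {A, C, D} the worst case is 3.
With {A, D, E} the worst case is 3.
No size-3 selection achieves below 3.

3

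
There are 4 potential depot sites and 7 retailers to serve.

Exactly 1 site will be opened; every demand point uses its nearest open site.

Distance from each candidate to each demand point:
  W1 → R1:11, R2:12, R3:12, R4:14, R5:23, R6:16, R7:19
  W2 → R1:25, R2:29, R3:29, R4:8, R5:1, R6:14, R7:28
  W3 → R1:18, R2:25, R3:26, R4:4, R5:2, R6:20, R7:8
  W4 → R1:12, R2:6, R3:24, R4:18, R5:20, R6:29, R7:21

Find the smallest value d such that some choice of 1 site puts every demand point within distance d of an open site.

23

Open {W1}.
  Farthest demand point is R5 at distance 23 (to W1); all others are ≤ 23.
With {W3} the worst case is 26.
With {W2} the worst case is 29.
No size-1 selection achieves below 23.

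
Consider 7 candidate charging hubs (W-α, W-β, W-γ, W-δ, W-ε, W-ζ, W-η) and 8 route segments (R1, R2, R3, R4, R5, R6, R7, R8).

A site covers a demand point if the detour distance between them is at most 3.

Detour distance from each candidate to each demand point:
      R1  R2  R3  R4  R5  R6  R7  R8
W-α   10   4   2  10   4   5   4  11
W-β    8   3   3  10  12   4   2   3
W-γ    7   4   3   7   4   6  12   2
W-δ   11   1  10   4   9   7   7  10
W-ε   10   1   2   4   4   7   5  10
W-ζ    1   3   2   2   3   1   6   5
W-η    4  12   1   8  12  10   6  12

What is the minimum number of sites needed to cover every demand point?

Coverage sets (demand points within 3 of each site):
  W-α: {R3}
  W-β: {R2, R3, R7, R8}
  W-γ: {R3, R8}
  W-δ: {R2}
  W-ε: {R2, R3}
  W-ζ: {R1, R2, R3, R4, R5, R6}
  W-η: {R3}
No single site covers all 8 demand points.
But {W-β, W-ζ} covers everything, so the minimum is 2.

2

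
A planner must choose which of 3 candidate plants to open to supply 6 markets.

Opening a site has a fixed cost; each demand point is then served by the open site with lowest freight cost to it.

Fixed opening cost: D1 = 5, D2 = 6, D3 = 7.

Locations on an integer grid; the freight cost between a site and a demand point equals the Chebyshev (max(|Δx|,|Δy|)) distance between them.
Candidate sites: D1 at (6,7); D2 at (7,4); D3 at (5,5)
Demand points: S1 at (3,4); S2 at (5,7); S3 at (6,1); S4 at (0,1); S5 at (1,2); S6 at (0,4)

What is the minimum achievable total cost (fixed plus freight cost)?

Open {D3}: assign each demand point to its cheapest open site.
  S1→D3 2, S2→D3 2, S3→D3 4, S4→D3 5, S5→D3 4, S6→D3 5
  freight cost 22, fixed 7 → total 29.
Compare {D1}: freight cost 27 + fixed 5 = 32.
Compare {D1, D3}: freight cost 21 + fixed 12 = 33.
Compare {D2, D3}: freight cost 21 + fixed 13 = 34.
All other subsets cost ≥ 32. Minimum total cost: 29.

29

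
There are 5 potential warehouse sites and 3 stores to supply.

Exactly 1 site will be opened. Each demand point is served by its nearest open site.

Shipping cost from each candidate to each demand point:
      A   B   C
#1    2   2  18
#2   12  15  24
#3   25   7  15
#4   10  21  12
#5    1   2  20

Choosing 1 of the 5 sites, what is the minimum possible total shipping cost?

Open {#1}.
  A→#1 2, B→#1 2, C→#1 18  ⇒ total 22.
Compare {#5}: total 23.
Compare {#4}: total 43.
No size-1 selection does better; minimum is 22.

22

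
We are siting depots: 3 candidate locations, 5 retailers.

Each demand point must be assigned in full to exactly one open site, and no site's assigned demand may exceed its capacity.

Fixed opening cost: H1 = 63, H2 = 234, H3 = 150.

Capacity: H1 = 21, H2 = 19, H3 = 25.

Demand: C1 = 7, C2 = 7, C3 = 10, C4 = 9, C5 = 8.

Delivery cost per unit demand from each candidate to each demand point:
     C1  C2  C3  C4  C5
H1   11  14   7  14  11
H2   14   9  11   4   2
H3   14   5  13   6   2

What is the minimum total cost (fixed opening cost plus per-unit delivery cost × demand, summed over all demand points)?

Open {H1, H3}; cheapest assignment that respects the capacities:
  H1 (cap 21, load 17): C1, C3 — cost 7×11 + 10×7 = 147
  H3 (cap 25, load 24): C2, C4, C5 — cost 7×5 + 9×6 + 8×2 = 105
  Shipping 252, fixed 213 → total 465.
  Any other capacity-feasible assignment to {H1, H3} ships for at least 252.
Compare {H2, H3}: its best feasible assignment gives total 679.
Compare {H1, H2, H3}: its best feasible assignment gives total 681.
Every other set of open sites that can feasibly serve all demand totals ≥ 679 even under its best assignment. Minimum: 465.

465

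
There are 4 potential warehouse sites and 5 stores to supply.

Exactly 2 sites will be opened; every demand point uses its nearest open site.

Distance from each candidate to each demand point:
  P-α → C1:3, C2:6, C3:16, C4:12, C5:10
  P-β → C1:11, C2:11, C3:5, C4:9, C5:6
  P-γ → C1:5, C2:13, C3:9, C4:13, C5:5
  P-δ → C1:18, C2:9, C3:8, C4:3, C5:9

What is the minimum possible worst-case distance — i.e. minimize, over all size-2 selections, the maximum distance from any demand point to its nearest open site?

9

Open {P-α, P-β}.
  Farthest demand point is C4 at distance 9 (to P-β); all others are ≤ 9.
With {P-α, P-δ} the worst case is 9.
With {P-γ, P-δ} the worst case is 9.
No size-2 selection achieves below 9.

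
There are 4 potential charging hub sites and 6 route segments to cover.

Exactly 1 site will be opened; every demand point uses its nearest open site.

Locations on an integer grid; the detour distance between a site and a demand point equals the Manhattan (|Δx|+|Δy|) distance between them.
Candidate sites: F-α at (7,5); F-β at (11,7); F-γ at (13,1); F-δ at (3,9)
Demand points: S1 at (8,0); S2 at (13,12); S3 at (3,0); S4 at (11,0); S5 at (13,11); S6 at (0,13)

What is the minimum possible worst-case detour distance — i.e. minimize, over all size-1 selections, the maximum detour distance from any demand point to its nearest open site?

Open {F-α}.
  Farthest demand point is S6 at detour distance 15 (to F-α); all others are ≤ 15.
With {F-β} the worst case is 17.
With {F-δ} the worst case is 17.
No size-1 selection achieves below 15.

15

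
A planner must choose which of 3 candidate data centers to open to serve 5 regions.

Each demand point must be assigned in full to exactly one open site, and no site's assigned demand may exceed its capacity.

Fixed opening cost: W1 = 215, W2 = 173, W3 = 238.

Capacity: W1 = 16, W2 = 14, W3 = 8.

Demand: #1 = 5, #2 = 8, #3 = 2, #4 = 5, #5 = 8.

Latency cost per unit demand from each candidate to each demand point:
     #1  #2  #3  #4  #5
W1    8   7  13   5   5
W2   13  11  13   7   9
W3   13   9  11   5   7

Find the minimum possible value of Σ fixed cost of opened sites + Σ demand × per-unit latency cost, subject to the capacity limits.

Open {W1, W2}; cheapest assignment that respects the capacities:
  W1 (cap 16, load 16): #2, #5 — cost 8×7 + 8×5 = 96
  W2 (cap 14, load 12): #1, #3, #4 — cost 5×13 + 2×13 + 5×7 = 126
  Shipping 222, fixed 388 → total 610.
  Any other capacity-feasible assignment to {W1, W2} ships for at least 222.
Compare {W1, W2, W3}: its best feasible assignment gives total 834.
Every other set of open sites that can feasibly serve all demand totals ≥ 834 even under its best assignment. Minimum: 610.

610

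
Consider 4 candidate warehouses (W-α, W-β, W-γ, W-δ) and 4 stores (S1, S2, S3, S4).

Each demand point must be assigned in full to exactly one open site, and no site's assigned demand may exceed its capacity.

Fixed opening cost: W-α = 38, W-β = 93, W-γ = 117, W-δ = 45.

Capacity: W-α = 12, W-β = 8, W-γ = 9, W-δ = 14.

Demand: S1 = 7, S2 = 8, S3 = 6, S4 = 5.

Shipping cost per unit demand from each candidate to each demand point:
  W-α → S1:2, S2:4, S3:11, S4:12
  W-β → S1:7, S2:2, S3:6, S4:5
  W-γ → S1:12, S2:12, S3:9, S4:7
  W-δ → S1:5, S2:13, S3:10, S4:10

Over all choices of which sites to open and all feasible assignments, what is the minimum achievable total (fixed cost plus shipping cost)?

Open {W-α, W-β, W-δ}; cheapest assignment that respects the capacities:
  W-α (cap 12, load 7): S1 — cost 7×2 = 14
  W-β (cap 8, load 8): S2 — cost 8×2 = 16
  W-δ (cap 14, load 11): S3, S4 — cost 6×10 + 5×10 = 110
  Shipping 140, fixed 176 → total 316.
  Any other capacity-feasible assignment to {W-α, W-β, W-δ} ships for at least 140.
Compare {W-α, W-δ}: its best feasible assignment gives total 321.
Compare {W-α, W-γ, W-δ}: its best feasible assignment gives total 362.
Every other set of open sites that can feasibly serve all demand totals ≥ 321 even under its best assignment. Minimum: 316.

316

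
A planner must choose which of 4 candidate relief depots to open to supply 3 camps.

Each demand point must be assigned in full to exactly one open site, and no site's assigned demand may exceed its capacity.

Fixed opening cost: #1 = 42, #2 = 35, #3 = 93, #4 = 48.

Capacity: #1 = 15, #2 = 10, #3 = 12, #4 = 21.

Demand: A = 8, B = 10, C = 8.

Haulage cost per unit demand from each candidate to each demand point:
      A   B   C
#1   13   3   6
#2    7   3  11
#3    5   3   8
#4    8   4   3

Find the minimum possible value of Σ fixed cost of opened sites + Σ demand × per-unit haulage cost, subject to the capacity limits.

201

Open {#2, #4}; cheapest assignment that respects the capacities:
  #2 (cap 10, load 10): B — cost 10×3 = 30
  #4 (cap 21, load 16): A, C — cost 8×8 + 8×3 = 88
  Shipping 118, fixed 83 → total 201.
  Any other capacity-feasible assignment to {#2, #4} ships for at least 118.
Compare {#1, #4}: its best feasible assignment gives total 208.
Compare {#1, #2, #4}: its best feasible assignment gives total 235.
Every other set of open sites that can feasibly serve all demand totals ≥ 208 even under its best assignment. Minimum: 201.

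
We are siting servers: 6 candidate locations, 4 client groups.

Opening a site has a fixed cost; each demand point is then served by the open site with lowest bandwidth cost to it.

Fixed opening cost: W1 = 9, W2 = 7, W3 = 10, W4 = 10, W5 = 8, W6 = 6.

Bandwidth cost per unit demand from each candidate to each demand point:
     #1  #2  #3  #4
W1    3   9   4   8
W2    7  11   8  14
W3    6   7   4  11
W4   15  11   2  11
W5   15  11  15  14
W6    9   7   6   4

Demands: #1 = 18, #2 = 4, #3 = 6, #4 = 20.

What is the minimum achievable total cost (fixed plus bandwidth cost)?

199

Open {W1, W4, W6}: assign each demand point to its cheapest open site.
  #1→W1 18×3=54, #2→W6 4×7=28, #3→W4 6×2=12, #4→W6 20×4=80
  bandwidth cost 174, fixed 25 → total 199.
Compare {W1, W6}: bandwidth cost 186 + fixed 15 = 201.
Compare {W1, W2, W4, W6}: bandwidth cost 174 + fixed 32 = 206.
Compare {W1, W4, W5, W6}: bandwidth cost 174 + fixed 33 = 207.
All other subsets cost ≥ 201. Minimum total cost: 199.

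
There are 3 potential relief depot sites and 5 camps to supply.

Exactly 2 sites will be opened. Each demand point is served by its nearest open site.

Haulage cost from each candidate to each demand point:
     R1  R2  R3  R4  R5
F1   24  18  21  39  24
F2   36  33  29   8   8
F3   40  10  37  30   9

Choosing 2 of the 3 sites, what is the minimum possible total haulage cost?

Open {F1, F2}.
  R1→F1 24, R2→F1 18, R3→F1 21, R4→F2 8, R5→F2 8  ⇒ total 79.
Compare {F2, F3}: total 91.
Compare {F1, F3}: total 94.

79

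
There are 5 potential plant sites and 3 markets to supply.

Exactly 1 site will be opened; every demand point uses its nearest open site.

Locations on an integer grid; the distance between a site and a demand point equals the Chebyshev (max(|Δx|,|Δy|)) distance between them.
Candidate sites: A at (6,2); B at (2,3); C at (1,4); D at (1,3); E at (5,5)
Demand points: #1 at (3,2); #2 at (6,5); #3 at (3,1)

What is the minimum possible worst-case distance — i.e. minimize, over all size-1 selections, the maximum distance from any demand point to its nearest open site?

3

Open {A}.
  Farthest demand point is #1 at distance 3 (to A); all others are ≤ 3.
With {B} the worst case is 4.
With {E} the worst case is 4.
No size-1 selection achieves below 3.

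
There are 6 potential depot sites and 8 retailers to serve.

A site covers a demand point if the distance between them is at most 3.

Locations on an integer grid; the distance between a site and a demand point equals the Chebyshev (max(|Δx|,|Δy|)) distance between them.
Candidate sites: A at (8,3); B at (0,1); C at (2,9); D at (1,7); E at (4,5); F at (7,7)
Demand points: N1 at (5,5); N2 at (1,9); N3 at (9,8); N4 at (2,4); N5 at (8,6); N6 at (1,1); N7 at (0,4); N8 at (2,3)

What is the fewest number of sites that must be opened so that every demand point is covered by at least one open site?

Coverage sets (demand points within 3 of each site):
  A: {N1, N5}
  B: {N4, N6, N7, N8}
  C: {N2}
  D: {N2, N4, N7}
  E: {N1, N4, N8}
  F: {N1, N3, N5}
No 2 sites suffice: every size-2 union leaves at least one demand point uncovered.
But {B, C, F} covers everything, so the minimum is 3.

3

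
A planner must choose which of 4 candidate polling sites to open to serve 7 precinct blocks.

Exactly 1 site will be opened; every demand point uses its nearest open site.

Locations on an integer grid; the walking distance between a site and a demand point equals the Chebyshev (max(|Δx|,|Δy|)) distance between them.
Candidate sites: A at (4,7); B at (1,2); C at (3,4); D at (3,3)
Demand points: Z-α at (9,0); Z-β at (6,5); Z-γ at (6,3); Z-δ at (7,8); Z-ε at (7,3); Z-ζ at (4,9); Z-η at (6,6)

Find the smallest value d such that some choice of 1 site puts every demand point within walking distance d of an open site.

6

Open {C}.
  Farthest demand point is Z-α at walking distance 6 (to C); all others are ≤ 6.
With {D} the worst case is 6.
With {A} the worst case is 7.
No size-1 selection achieves below 6.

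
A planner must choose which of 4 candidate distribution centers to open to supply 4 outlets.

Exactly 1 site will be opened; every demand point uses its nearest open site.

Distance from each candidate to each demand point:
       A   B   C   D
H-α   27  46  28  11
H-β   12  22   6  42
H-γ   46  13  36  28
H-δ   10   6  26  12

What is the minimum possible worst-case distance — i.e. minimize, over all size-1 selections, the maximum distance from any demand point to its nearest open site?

26

Open {H-δ}.
  Farthest demand point is C at distance 26 (to H-δ); all others are ≤ 26.
With {H-β} the worst case is 42.
With {H-α} the worst case is 46.
No size-1 selection achieves below 26.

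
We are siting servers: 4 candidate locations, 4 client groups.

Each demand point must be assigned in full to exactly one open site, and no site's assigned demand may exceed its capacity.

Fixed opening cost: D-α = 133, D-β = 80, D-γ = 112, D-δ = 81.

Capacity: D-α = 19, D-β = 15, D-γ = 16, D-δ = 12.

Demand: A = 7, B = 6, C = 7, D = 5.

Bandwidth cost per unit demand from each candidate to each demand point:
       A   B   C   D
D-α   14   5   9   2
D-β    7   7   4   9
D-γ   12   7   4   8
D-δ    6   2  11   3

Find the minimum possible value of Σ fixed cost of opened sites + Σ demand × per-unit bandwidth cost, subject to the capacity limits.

Open {D-β, D-δ}; cheapest assignment that respects the capacities:
  D-β (cap 15, load 14): A, C — cost 7×7 + 7×4 = 77
  D-δ (cap 12, load 11): B, D — cost 6×2 + 5×3 = 27
  Shipping 104, fixed 161 → total 265.
  Any other capacity-feasible assignment to {D-β, D-δ} ships for at least 104.
Compare {D-γ, D-δ}: its best feasible assignment gives total 320.
Compare {D-α, D-β}: its best feasible assignment gives total 330.
Every other set of open sites that can feasibly serve all demand totals ≥ 320 even under its best assignment. Minimum: 265.

265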